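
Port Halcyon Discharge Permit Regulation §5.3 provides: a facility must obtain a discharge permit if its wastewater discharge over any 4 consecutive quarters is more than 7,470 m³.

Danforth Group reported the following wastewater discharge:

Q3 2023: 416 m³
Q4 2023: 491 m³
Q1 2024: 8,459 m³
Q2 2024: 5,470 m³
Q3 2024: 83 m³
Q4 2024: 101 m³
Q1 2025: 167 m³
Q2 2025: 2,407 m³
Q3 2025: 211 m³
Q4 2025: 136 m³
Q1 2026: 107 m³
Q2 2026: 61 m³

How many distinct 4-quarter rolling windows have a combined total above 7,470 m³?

3

Q3 2023–Q2 2024: 416 m³ + 491 m³ + 8,459 m³ + 5,470 m³ = 14,836 m³ (over)
Q4 2023–Q3 2024: 491 m³ + 8,459 m³ + 5,470 m³ + 83 m³ = 14,503 m³ (over)
Q1 2024–Q4 2024: 8,459 m³ + 5,470 m³ + 83 m³ + 101 m³ = 14,113 m³ (over)
Q2 2024–Q1 2025: 5,470 m³ + 83 m³ + 101 m³ + 167 m³ = 5,821 m³ (under)
Q3 2024–Q2 2025: 83 m³ + 101 m³ + 167 m³ + 2,407 m³ = 2,758 m³ (under)
Q4 2024–Q3 2025: 101 m³ + 167 m³ + 2,407 m³ + 211 m³ = 2,886 m³ (under)
Q1 2025–Q4 2025: 167 m³ + 2,407 m³ + 211 m³ + 136 m³ = 2,921 m³ (under)
Q2 2025–Q1 2026: 2,407 m³ + 211 m³ + 136 m³ + 107 m³ = 2,861 m³ (under)
Q3 2025–Q2 2026: 211 m³ + 136 m³ + 107 m³ + 61 m³ = 515 m³ (under)
3 windows exceed the threshold.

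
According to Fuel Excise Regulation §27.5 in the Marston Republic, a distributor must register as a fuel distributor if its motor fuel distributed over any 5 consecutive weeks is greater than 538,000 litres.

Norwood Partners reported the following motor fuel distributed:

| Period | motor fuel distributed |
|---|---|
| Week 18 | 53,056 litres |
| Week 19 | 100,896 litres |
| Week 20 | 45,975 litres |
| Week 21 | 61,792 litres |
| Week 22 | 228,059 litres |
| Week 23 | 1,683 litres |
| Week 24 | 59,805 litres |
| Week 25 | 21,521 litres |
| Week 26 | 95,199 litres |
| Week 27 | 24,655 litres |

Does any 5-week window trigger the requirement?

No

Week 18–Week 22: 53,056 litres + 100,896 litres + 45,975 litres + 61,792 litres + 228,059 litres = 489,778 litres (under)
Week 19–Week 23: 100,896 litres + 45,975 litres + 61,792 litres + 228,059 litres + 1,683 litres = 438,405 litres (under)
Week 20–Week 24: 45,975 litres + 61,792 litres + 228,059 litres + 1,683 litres + 59,805 litres = 397,314 litres (under)
Week 21–Week 25: 61,792 litres + 228,059 litres + 1,683 litres + 59,805 litres + 21,521 litres = 372,860 litres (under)
Week 22–Week 26: 228,059 litres + 1,683 litres + 59,805 litres + 21,521 litres + 95,199 litres = 406,267 litres (under)
Week 23–Week 27: 1,683 litres + 59,805 litres + 21,521 litres + 95,199 litres + 24,655 litres = 202,863 litres (under)
No window exceeds 538,000 litres.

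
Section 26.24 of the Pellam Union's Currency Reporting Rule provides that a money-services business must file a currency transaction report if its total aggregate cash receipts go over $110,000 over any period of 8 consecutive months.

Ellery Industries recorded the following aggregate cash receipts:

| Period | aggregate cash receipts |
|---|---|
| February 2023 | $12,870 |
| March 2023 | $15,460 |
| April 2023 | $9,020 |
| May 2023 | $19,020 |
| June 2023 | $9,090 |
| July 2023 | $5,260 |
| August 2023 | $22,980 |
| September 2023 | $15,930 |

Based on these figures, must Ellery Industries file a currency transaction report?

No

Total aggregate cash receipts: $12,870 + $15,460 + $9,020 + $19,020 + $9,090 + $5,260 + $22,980 + $15,930 = $109,630.
$109,630 ≤ $110,000, so the threshold is not exceeded.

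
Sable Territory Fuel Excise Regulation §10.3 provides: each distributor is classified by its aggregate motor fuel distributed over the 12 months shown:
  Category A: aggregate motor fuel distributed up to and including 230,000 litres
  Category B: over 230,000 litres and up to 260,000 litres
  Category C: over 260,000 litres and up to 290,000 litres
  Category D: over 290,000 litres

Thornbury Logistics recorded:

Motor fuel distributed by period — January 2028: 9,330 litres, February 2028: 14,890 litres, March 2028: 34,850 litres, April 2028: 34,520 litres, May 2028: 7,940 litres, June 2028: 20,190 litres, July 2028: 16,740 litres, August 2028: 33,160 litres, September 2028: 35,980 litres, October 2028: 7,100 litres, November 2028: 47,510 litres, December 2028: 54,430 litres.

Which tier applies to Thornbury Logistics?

Category D

Aggregate motor fuel distributed: 9,330 litres + 14,890 litres + 34,850 litres + 34,520 litres + 7,940 litres + 20,190 litres + 16,740 litres + 33,160 litres + 35,980 litres + 7,100 litres + 47,510 litres + 54,430 litres = 316,640 litres.
316,640 litres > 290,000 litres, so Category D applies.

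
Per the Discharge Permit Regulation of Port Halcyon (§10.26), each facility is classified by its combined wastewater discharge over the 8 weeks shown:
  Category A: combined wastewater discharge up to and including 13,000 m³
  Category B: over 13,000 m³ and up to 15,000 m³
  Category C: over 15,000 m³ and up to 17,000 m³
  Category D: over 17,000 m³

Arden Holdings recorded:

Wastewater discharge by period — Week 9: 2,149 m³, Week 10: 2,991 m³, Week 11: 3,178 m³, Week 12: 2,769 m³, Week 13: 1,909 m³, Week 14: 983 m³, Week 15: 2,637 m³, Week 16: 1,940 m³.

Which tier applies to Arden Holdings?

Combined wastewater discharge: 2,149 m³ + 2,991 m³ + 3,178 m³ + 2,769 m³ + 1,909 m³ + 983 m³ + 2,637 m³ + 1,940 m³ = 18,556 m³.
18,556 m³ > 17,000 m³, so Category D applies.

Category D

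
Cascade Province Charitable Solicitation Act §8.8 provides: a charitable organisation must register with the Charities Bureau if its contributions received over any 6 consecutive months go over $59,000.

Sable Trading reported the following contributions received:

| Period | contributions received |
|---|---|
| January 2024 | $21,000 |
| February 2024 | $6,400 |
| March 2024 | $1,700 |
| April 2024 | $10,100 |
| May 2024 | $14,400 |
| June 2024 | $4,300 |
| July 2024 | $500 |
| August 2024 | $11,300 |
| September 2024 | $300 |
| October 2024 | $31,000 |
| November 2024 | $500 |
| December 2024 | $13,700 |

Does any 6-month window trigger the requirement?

Yes

January 2024–June 2024: $21,000 + $6,400 + $1,700 + $10,100 + $14,400 + $4,300 = $57,900 (under)
February 2024–July 2024: $6,400 + $1,700 + $10,100 + $14,400 + $4,300 + $500 = $37,400 (under)
March 2024–August 2024: $1,700 + $10,100 + $14,400 + $4,300 + $500 + $11,300 = $42,300 (under)
April 2024–September 2024: $10,100 + $14,400 + $4,300 + $500 + $11,300 + $300 = $40,900 (under)
May 2024–October 2024: $14,400 + $4,300 + $500 + $11,300 + $300 + $31,000 = $61,800 (over)
June 2024–November 2024: $4,300 + $500 + $11,300 + $300 + $31,000 + $500 = $47,900 (under)
July 2024–December 2024: $500 + $11,300 + $300 + $31,000 + $500 + $13,700 = $57,300 (under)
At least one window exceeds $59,000.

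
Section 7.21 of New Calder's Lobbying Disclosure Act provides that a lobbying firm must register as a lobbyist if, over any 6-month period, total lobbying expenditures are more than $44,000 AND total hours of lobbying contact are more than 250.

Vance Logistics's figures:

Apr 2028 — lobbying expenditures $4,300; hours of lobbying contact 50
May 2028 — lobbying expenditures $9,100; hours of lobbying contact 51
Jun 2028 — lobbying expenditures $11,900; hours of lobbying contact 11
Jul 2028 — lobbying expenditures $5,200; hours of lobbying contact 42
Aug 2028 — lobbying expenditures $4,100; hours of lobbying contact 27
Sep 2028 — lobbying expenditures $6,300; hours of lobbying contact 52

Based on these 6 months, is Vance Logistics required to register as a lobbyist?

No

Total lobbying expenditures: $4,300 + $9,100 + $11,900 + $5,200 + $4,100 + $6,300 = $40,900 (≤ $44,000).
Total hours of lobbying contact: 50 + 51 + 11 + 42 + 27 + 52 = 233 (≤ 250).
The test is 'and': the rule requires both, and at least one is not exceeded.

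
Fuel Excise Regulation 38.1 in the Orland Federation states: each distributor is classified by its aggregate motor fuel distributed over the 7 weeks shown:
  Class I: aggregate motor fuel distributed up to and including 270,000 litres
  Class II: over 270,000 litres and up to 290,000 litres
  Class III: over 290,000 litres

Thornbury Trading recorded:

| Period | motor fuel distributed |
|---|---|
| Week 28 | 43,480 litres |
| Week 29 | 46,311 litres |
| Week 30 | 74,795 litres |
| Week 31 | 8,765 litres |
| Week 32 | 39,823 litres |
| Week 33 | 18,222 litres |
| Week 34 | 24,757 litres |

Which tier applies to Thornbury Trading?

Aggregate motor fuel distributed: 43,480 litres + 46,311 litres + 74,795 litres + 8,765 litres + 39,823 litres + 18,222 litres + 24,757 litres = 256,153 litres.
256,153 litres ≤ 270,000 litres, so Class I applies.

Class I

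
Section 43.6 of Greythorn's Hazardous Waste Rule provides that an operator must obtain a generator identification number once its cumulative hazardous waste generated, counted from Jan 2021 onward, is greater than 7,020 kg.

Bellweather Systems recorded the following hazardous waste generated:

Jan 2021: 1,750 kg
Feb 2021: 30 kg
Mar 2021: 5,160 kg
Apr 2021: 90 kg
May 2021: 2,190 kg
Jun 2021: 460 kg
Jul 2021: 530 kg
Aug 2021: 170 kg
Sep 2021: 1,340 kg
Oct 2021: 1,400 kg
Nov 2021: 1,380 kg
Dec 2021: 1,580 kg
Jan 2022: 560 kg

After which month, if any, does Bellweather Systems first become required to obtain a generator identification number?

Apr 2021

Through Jan 2021: 1,750 kg
Through Feb 2021: 1,780 kg
Through Mar 2021: 6,940 kg
Through Apr 2021: 7,030 kg ← exceeds threshold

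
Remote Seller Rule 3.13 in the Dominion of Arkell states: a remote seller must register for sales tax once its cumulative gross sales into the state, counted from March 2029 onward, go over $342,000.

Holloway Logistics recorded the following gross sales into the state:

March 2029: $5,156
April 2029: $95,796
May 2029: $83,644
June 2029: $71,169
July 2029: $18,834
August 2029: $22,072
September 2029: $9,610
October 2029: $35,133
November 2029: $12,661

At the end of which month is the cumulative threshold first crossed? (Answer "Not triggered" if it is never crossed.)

November 2029

Through March 2029: $5,156
Through April 2029: $100,952
Through May 2029: $184,596
Through June 2029: $255,765
Through July 2029: $274,599
Through August 2029: $296,671
Through September 2029: $306,281
Through October 2029: $341,414
Through November 2029: $354,075 ← exceeds threshold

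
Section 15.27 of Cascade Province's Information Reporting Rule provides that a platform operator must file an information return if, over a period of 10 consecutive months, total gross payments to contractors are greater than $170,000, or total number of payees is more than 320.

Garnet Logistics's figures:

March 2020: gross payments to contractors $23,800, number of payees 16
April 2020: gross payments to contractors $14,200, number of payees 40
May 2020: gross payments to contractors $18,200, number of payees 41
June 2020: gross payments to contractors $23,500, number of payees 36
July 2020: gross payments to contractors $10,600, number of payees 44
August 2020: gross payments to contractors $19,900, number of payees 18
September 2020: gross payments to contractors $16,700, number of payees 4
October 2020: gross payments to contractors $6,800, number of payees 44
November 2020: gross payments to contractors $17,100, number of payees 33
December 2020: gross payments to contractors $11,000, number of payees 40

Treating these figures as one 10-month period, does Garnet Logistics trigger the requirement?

Total gross payments to contractors: $23,800 + $14,200 + $18,200 + $23,500 + $10,600 + $19,900 + $16,700 + $6,800 + $17,100 + $11,000 = $161,800 (≤ $170,000).
Total number of payees: 16 + 40 + 41 + 36 + 44 + 18 + 4 + 44 + 33 + 40 = 316 (≤ 320).
The test is 'or': neither threshold is exceeded.

No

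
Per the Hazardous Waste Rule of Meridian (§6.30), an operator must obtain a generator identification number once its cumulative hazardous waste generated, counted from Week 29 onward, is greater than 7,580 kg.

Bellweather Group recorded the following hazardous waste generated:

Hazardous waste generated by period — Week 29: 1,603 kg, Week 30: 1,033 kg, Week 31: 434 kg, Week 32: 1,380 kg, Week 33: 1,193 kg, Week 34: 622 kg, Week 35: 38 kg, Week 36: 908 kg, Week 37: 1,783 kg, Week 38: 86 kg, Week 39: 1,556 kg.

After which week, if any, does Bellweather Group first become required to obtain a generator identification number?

Through Week 29: 1,603 kg
Through Week 30: 2,636 kg
Through Week 31: 3,070 kg
Through Week 32: 4,450 kg
Through Week 33: 5,643 kg
Through Week 34: 6,265 kg
Through Week 35: 6,303 kg
Through Week 36: 7,211 kg
Through Week 37: 8,994 kg ← exceeds threshold

Week 37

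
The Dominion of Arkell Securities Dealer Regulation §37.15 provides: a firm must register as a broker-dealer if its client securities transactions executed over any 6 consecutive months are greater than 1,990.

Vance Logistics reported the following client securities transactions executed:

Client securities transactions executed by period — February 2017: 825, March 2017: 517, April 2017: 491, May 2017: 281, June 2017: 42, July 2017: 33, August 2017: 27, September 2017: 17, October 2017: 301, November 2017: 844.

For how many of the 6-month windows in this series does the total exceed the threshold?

February 2017–July 2017: 825 + 517 + 491 + 281 + 42 + 33 = 2,189 (over)
March 2017–August 2017: 517 + 491 + 281 + 42 + 33 + 27 = 1,391 (under)
April 2017–September 2017: 491 + 281 + 42 + 33 + 27 + 17 = 891 (under)
May 2017–October 2017: 281 + 42 + 33 + 27 + 17 + 301 = 701 (under)
June 2017–November 2017: 42 + 33 + 27 + 17 + 301 + 844 = 1,264 (under)
1 window exceeds the threshold.

1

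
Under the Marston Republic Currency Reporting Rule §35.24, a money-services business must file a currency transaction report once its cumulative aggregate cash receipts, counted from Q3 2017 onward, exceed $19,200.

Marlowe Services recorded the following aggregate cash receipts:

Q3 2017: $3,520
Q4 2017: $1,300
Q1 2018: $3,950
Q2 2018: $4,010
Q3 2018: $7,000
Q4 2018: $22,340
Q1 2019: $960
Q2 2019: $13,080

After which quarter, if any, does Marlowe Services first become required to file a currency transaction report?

Q3 2018

Through Q3 2017: $3,520
Through Q4 2017: $4,820
Through Q1 2018: $8,770
Through Q2 2018: $12,780
Through Q3 2018: $19,780 ← exceeds threshold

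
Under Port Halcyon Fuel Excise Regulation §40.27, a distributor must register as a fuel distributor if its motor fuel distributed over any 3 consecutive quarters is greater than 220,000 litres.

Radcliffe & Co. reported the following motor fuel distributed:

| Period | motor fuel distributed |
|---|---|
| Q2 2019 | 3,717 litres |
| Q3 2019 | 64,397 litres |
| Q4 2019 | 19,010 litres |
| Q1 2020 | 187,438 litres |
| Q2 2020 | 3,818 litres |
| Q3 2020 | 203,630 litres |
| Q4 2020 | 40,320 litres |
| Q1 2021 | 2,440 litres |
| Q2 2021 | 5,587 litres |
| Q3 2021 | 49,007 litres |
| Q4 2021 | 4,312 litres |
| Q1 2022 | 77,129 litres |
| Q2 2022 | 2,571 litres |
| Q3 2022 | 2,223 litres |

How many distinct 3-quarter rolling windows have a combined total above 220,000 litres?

Q2 2019–Q4 2019: 3,717 litres + 64,397 litres + 19,010 litres = 87,124 litres (under)
Q3 2019–Q1 2020: 64,397 litres + 19,010 litres + 187,438 litres = 270,845 litres (over)
Q4 2019–Q2 2020: 19,010 litres + 187,438 litres + 3,818 litres = 210,266 litres (under)
Q1 2020–Q3 2020: 187,438 litres + 3,818 litres + 203,630 litres = 394,886 litres (over)
Q2 2020–Q4 2020: 3,818 litres + 203,630 litres + 40,320 litres = 247,768 litres (over)
Q3 2020–Q1 2021: 203,630 litres + 40,320 litres + 2,440 litres = 246,390 litres (over)
Q4 2020–Q2 2021: 40,320 litres + 2,440 litres + 5,587 litres = 48,347 litres (under)
Q1 2021–Q3 2021: 2,440 litres + 5,587 litres + 49,007 litres = 57,034 litres (under)
Q2 2021–Q4 2021: 5,587 litres + 49,007 litres + 4,312 litres = 58,906 litres (under)
Q3 2021–Q1 2022: 49,007 litres + 4,312 litres + 77,129 litres = 130,448 litres (under)
Q4 2021–Q2 2022: 4,312 litres + 77,129 litres + 2,571 litres = 84,012 litres (under)
Q1 2022–Q3 2022: 77,129 litres + 2,571 litres + 2,223 litres = 81,923 litres (under)
4 windows exceed the threshold.

4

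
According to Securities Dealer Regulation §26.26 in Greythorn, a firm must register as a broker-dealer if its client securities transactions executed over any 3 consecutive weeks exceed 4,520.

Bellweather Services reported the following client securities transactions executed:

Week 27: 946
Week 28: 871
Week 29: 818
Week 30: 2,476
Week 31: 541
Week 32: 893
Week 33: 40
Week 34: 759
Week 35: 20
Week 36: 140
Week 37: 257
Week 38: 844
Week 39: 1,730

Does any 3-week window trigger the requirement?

Week 27–Week 29: 946 + 871 + 818 = 2,635 (under)
Week 28–Week 30: 871 + 818 + 2,476 = 4,165 (under)
Week 29–Week 31: 818 + 2,476 + 541 = 3,835 (under)
Week 30–Week 32: 2,476 + 541 + 893 = 3,910 (under)
Week 31–Week 33: 541 + 893 + 40 = 1,474 (under)
Week 32–Week 34: 893 + 40 + 759 = 1,692 (under)
Week 33–Week 35: 40 + 759 + 20 = 819 (under)
Week 34–Week 36: 759 + 20 + 140 = 919 (under)
Week 35–Week 37: 20 + 140 + 257 = 417 (under)
Week 36–Week 38: 140 + 257 + 844 = 1,241 (under)
Week 37–Week 39: 257 + 844 + 1,730 = 2,831 (under)
No window exceeds 4,520.

No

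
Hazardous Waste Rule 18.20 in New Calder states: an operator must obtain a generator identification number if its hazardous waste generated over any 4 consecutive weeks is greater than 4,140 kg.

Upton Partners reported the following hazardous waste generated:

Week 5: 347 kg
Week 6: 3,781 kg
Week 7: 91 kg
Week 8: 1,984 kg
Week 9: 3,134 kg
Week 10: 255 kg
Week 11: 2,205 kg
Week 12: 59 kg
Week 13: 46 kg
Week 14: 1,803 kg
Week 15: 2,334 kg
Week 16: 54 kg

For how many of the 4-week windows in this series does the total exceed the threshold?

Week 5–Week 8: 347 kg + 3,781 kg + 91 kg + 1,984 kg = 6,203 kg (over)
Week 6–Week 9: 3,781 kg + 91 kg + 1,984 kg + 3,134 kg = 8,990 kg (over)
Week 7–Week 10: 91 kg + 1,984 kg + 3,134 kg + 255 kg = 5,464 kg (over)
Week 8–Week 11: 1,984 kg + 3,134 kg + 255 kg + 2,205 kg = 7,578 kg (over)
Week 9–Week 12: 3,134 kg + 255 kg + 2,205 kg + 59 kg = 5,653 kg (over)
Week 10–Week 13: 255 kg + 2,205 kg + 59 kg + 46 kg = 2,565 kg (under)
Week 11–Week 14: 2,205 kg + 59 kg + 46 kg + 1,803 kg = 4,113 kg (under)
Week 12–Week 15: 59 kg + 46 kg + 1,803 kg + 2,334 kg = 4,242 kg (over)
Week 13–Week 16: 46 kg + 1,803 kg + 2,334 kg + 54 kg = 4,237 kg (over)
7 windows exceed the threshold.

7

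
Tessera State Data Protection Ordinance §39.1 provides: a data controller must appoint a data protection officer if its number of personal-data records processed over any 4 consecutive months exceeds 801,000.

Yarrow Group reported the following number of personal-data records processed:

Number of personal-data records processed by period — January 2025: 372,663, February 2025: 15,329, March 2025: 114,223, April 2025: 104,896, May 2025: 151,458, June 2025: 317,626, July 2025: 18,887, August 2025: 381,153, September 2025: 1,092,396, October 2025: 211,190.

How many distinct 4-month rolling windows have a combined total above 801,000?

3

January 2025–April 2025: 372,663 + 15,329 + 114,223 + 104,896 = 607,111 (under)
February 2025–May 2025: 15,329 + 114,223 + 104,896 + 151,458 = 385,906 (under)
March 2025–June 2025: 114,223 + 104,896 + 151,458 + 317,626 = 688,203 (under)
April 2025–July 2025: 104,896 + 151,458 + 317,626 + 18,887 = 592,867 (under)
May 2025–August 2025: 151,458 + 317,626 + 18,887 + 381,153 = 869,124 (over)
June 2025–September 2025: 317,626 + 18,887 + 381,153 + 1,092,396 = 1,810,062 (over)
July 2025–October 2025: 18,887 + 381,153 + 1,092,396 + 211,190 = 1,703,626 (over)
3 windows exceed the threshold.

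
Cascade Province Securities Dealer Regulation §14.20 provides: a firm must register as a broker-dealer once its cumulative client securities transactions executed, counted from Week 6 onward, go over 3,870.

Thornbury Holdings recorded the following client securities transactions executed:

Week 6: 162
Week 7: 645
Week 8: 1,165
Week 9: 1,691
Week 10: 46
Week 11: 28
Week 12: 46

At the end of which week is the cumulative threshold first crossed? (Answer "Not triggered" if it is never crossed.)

Through Week 6: 162
Through Week 7: 807
Through Week 8: 1,972
Through Week 9: 3,663
Through Week 10: 3,709
Through Week 11: 3,737
Through Week 12: 3,783
Final cumulative total 3,783 ≤ 3,870; the threshold is never exceeded.

Not triggered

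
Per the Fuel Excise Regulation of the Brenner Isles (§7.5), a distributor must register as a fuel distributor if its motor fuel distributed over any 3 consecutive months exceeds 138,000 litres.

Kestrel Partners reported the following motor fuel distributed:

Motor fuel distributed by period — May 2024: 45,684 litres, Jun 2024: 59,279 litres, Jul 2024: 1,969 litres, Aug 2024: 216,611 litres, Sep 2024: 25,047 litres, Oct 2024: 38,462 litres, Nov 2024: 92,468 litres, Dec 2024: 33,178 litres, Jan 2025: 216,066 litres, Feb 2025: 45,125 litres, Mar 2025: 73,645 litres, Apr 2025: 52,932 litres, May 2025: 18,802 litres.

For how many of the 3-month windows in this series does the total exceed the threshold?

May 2024–Jul 2024: 45,684 litres + 59,279 litres + 1,969 litres = 106,932 litres (under)
Jun 2024–Aug 2024: 59,279 litres + 1,969 litres + 216,611 litres = 277,859 litres (over)
Jul 2024–Sep 2024: 1,969 litres + 216,611 litres + 25,047 litres = 243,627 litres (over)
Aug 2024–Oct 2024: 216,611 litres + 25,047 litres + 38,462 litres = 280,120 litres (over)
Sep 2024–Nov 2024: 25,047 litres + 38,462 litres + 92,468 litres = 155,977 litres (over)
Oct 2024–Dec 2024: 38,462 litres + 92,468 litres + 33,178 litres = 164,108 litres (over)
Nov 2024–Jan 2025: 92,468 litres + 33,178 litres + 216,066 litres = 341,712 litres (over)
Dec 2024–Feb 2025: 33,178 litres + 216,066 litres + 45,125 litres = 294,369 litres (over)
Jan 2025–Mar 2025: 216,066 litres + 45,125 litres + 73,645 litres = 334,836 litres (over)
Feb 2025–Apr 2025: 45,125 litres + 73,645 litres + 52,932 litres = 171,702 litres (over)
Mar 2025–May 2025: 73,645 litres + 52,932 litres + 18,802 litres = 145,379 litres (over)
10 windows exceed the threshold.

10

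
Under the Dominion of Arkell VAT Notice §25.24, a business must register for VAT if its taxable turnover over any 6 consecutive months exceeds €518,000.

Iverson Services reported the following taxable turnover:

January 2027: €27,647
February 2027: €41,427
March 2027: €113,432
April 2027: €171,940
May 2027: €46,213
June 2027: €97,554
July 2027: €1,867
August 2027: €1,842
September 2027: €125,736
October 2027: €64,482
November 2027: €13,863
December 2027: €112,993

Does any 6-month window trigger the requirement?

No

January 2027–June 2027: €27,647 + €41,427 + €113,432 + €171,940 + €46,213 + €97,554 = €498,213 (under)
February 2027–July 2027: €41,427 + €113,432 + €171,940 + €46,213 + €97,554 + €1,867 = €472,433 (under)
March 2027–August 2027: €113,432 + €171,940 + €46,213 + €97,554 + €1,867 + €1,842 = €432,848 (under)
April 2027–September 2027: €171,940 + €46,213 + €97,554 + €1,867 + €1,842 + €125,736 = €445,152 (under)
May 2027–October 2027: €46,213 + €97,554 + €1,867 + €1,842 + €125,736 + €64,482 = €337,694 (under)
June 2027–November 2027: €97,554 + €1,867 + €1,842 + €125,736 + €64,482 + €13,863 = €305,344 (under)
July 2027–December 2027: €1,867 + €1,842 + €125,736 + €64,482 + €13,863 + €112,993 = €320,783 (under)
No window exceeds €518,000.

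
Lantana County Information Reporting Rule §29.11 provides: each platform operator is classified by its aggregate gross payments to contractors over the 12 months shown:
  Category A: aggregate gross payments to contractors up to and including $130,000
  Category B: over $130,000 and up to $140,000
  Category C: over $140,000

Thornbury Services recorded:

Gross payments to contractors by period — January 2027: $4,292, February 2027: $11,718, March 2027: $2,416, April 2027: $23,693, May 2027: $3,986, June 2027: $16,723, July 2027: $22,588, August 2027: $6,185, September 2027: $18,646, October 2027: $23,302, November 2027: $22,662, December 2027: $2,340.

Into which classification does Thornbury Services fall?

Aggregate gross payments to contractors: $4,292 + $11,718 + $2,416 + $23,693 + $3,986 + $16,723 + $22,588 + $6,185 + $18,646 + $23,302 + $22,662 + $2,340 = $158,551.
$158,551 > $140,000, so Category C applies.

Category C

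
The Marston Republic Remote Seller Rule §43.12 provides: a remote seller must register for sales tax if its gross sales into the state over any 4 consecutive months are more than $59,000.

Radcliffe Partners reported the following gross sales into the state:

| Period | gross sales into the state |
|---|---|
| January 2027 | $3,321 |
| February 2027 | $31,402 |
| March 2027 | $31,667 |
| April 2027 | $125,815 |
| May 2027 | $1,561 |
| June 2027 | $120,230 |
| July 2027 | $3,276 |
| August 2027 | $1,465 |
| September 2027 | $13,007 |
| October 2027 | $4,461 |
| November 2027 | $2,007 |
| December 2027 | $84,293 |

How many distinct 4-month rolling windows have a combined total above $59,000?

7

January 2027–April 2027: $3,321 + $31,402 + $31,667 + $125,815 = $192,205 (over)
February 2027–May 2027: $31,402 + $31,667 + $125,815 + $1,561 = $190,445 (over)
March 2027–June 2027: $31,667 + $125,815 + $1,561 + $120,230 = $279,273 (over)
April 2027–July 2027: $125,815 + $1,561 + $120,230 + $3,276 = $250,882 (over)
May 2027–August 2027: $1,561 + $120,230 + $3,276 + $1,465 = $126,532 (over)
June 2027–September 2027: $120,230 + $3,276 + $1,465 + $13,007 = $137,978 (over)
July 2027–October 2027: $3,276 + $1,465 + $13,007 + $4,461 = $22,209 (under)
August 2027–November 2027: $1,465 + $13,007 + $4,461 + $2,007 = $20,940 (under)
September 2027–December 2027: $13,007 + $4,461 + $2,007 + $84,293 = $103,768 (over)
7 windows exceed the threshold.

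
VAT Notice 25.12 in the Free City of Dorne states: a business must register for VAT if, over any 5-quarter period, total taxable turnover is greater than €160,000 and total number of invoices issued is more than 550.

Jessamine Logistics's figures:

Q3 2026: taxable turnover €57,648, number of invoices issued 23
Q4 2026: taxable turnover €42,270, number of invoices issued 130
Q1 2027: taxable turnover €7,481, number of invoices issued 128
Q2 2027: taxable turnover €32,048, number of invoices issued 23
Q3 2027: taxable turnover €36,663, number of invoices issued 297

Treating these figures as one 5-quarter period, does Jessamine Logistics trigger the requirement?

Yes

Total taxable turnover: €57,648 + €42,270 + €7,481 + €32,048 + €36,663 = €176,110 (> €160,000).
Total number of invoices issued: 23 + 130 + 128 + 23 + 297 = 601 (> 550).
The test is 'and': both thresholds are exceeded.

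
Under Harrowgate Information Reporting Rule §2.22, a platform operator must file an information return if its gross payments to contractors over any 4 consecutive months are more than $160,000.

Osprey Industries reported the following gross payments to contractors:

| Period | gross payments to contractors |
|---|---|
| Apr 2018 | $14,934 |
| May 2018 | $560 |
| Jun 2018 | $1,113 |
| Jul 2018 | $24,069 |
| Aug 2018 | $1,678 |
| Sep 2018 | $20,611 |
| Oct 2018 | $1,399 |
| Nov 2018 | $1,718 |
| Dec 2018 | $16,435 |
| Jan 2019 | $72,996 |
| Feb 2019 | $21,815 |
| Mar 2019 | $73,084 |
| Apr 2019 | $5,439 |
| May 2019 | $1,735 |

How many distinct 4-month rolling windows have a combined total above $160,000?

Apr 2018–Jul 2018: $14,934 + $560 + $1,113 + $24,069 = $40,676 (under)
May 2018–Aug 2018: $560 + $1,113 + $24,069 + $1,678 = $27,420 (under)
Jun 2018–Sep 2018: $1,113 + $24,069 + $1,678 + $20,611 = $47,471 (under)
Jul 2018–Oct 2018: $24,069 + $1,678 + $20,611 + $1,399 = $47,757 (under)
Aug 2018–Nov 2018: $1,678 + $20,611 + $1,399 + $1,718 = $25,406 (under)
Sep 2018–Dec 2018: $20,611 + $1,399 + $1,718 + $16,435 = $40,163 (under)
Oct 2018–Jan 2019: $1,399 + $1,718 + $16,435 + $72,996 = $92,548 (under)
Nov 2018–Feb 2019: $1,718 + $16,435 + $72,996 + $21,815 = $112,964 (under)
Dec 2018–Mar 2019: $16,435 + $72,996 + $21,815 + $73,084 = $184,330 (over)
Jan 2019–Apr 2019: $72,996 + $21,815 + $73,084 + $5,439 = $173,334 (over)
Feb 2019–May 2019: $21,815 + $73,084 + $5,439 + $1,735 = $102,073 (under)
2 windows exceed the threshold.

2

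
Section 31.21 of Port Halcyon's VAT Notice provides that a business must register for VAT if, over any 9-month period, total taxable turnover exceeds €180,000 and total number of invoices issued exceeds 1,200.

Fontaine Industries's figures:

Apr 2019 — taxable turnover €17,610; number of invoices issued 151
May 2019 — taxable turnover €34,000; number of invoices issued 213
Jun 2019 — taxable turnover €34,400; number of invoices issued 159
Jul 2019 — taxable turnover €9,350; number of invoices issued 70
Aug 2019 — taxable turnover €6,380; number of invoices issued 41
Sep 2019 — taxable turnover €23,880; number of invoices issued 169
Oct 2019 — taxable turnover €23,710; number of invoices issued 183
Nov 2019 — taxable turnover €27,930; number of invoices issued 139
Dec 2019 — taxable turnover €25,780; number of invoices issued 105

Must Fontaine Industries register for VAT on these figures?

Total taxable turnover: €17,610 + €34,000 + €34,400 + €9,350 + €6,380 + €23,880 + €23,710 + €27,930 + €25,780 = €203,040 (> €180,000).
Total number of invoices issued: 151 + 213 + 159 + 70 + 41 + 169 + 183 + 139 + 105 = 1,230 (> 1,200).
The test is 'and': both thresholds are exceeded.

Yes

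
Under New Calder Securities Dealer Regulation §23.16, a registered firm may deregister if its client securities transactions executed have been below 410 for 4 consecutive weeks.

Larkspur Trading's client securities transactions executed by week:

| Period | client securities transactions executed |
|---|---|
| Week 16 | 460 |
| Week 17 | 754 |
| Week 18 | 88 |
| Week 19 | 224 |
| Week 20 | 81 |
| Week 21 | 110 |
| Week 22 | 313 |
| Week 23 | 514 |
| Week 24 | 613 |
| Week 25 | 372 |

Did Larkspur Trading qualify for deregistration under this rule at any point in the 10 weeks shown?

Weeks below 410: Week 18, Week 19, Week 20, Week 21, Week 22, Week 25.
Longest run of consecutive weeks below the threshold: 5.
5 ≥ 4, so Larkspur Trading became eligible.

Yes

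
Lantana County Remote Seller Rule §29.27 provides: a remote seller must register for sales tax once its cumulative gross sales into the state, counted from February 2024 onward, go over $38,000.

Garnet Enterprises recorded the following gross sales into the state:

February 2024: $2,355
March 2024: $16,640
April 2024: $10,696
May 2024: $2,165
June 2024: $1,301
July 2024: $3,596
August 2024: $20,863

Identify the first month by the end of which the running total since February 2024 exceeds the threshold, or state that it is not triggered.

August 2024

Through February 2024: $2,355
Through March 2024: $18,995
Through April 2024: $29,691
Through May 2024: $31,856
Through June 2024: $33,157
Through July 2024: $36,753
Through August 2024: $57,616 ← exceeds threshold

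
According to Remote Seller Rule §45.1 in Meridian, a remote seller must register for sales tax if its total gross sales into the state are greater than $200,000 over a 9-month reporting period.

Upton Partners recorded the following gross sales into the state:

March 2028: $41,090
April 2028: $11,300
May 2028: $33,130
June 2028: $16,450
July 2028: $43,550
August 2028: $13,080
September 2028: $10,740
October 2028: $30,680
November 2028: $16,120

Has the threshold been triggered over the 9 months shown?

Yes

Total gross sales into the state: $41,090 + $11,300 + $33,130 + $16,450 + $43,550 + $13,080 + $10,740 + $30,680 + $16,120 = $216,140.
$216,140 > $200,000, so the threshold is exceeded.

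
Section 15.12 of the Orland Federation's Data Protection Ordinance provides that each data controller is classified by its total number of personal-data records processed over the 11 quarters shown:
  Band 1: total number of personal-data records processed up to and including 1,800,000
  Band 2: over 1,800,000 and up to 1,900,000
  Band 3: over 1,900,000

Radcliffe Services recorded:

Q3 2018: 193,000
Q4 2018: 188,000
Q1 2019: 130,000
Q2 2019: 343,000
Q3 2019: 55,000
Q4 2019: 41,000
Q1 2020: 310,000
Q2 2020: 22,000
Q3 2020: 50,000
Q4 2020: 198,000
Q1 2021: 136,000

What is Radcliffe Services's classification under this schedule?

Band 1

Total number of personal-data records processed: 193,000 + 188,000 + 130,000 + 343,000 + 55,000 + 41,000 + 310,000 + 22,000 + 50,000 + 198,000 + 136,000 = 1,666,000.
1,666,000 ≤ 1,800,000, so Band 1 applies.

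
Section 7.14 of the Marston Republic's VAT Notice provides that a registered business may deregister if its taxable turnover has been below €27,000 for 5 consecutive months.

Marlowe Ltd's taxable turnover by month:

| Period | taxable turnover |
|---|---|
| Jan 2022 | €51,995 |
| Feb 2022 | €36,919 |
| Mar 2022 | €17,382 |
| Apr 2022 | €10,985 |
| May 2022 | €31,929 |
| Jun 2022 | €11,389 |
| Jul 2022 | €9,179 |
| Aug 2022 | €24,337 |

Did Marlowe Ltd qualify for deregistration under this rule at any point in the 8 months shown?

No

Months below €27,000: Mar 2022, Apr 2022, Jun 2022, Jul 2022, Aug 2022.
Longest run of consecutive months below the threshold: 3.
3 < 5, so Marlowe Ltd never became eligible.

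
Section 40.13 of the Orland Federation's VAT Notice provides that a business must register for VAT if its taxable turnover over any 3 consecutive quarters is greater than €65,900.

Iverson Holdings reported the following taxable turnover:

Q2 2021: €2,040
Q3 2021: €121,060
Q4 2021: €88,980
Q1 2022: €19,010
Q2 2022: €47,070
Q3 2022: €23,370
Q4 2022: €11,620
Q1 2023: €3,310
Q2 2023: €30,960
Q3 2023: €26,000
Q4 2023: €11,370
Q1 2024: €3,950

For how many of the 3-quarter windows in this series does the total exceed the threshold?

6

Q2 2021–Q4 2021: €2,040 + €121,060 + €88,980 = €212,080 (over)
Q3 2021–Q1 2022: €121,060 + €88,980 + €19,010 = €229,050 (over)
Q4 2021–Q2 2022: €88,980 + €19,010 + €47,070 = €155,060 (over)
Q1 2022–Q3 2022: €19,010 + €47,070 + €23,370 = €89,450 (over)
Q2 2022–Q4 2022: €47,070 + €23,370 + €11,620 = €82,060 (over)
Q3 2022–Q1 2023: €23,370 + €11,620 + €3,310 = €38,300 (under)
Q4 2022–Q2 2023: €11,620 + €3,310 + €30,960 = €45,890 (under)
Q1 2023–Q3 2023: €3,310 + €30,960 + €26,000 = €60,270 (under)
Q2 2023–Q4 2023: €30,960 + €26,000 + €11,370 = €68,330 (over)
Q3 2023–Q1 2024: €26,000 + €11,370 + €3,950 = €41,320 (under)
6 windows exceed the threshold.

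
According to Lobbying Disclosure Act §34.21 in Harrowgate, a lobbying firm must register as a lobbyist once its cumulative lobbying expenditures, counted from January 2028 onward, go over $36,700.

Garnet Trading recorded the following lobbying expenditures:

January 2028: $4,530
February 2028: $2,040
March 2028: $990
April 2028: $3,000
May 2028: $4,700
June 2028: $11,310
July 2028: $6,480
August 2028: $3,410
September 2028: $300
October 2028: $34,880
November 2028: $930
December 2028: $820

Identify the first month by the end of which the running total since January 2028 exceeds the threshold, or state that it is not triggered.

September 2028

Through January 2028: $4,530
Through February 2028: $6,570
Through March 2028: $7,560
Through April 2028: $10,560
Through May 2028: $15,260
Through June 2028: $26,570
Through July 2028: $33,050
Through August 2028: $36,460
Through September 2028: $36,760 ← exceeds threshold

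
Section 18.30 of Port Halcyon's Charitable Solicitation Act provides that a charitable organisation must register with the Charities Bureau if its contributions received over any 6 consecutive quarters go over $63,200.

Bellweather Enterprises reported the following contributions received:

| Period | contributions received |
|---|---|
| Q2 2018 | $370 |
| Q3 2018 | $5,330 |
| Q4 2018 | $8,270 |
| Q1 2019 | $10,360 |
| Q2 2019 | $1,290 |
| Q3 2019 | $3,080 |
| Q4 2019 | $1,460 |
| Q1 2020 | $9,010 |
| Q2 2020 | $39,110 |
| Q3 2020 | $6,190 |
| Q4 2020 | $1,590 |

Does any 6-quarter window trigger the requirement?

Q2 2018–Q3 2019: $370 + $5,330 + $8,270 + $10,360 + $1,290 + $3,080 = $28,700 (under)
Q3 2018–Q4 2019: $5,330 + $8,270 + $10,360 + $1,290 + $3,080 + $1,460 = $29,790 (under)
Q4 2018–Q1 2020: $8,270 + $10,360 + $1,290 + $3,080 + $1,460 + $9,010 = $33,470 (under)
Q1 2019–Q2 2020: $10,360 + $1,290 + $3,080 + $1,460 + $9,010 + $39,110 = $64,310 (over)
Q2 2019–Q3 2020: $1,290 + $3,080 + $1,460 + $9,010 + $39,110 + $6,190 = $60,140 (under)
Q3 2019–Q4 2020: $3,080 + $1,460 + $9,010 + $39,110 + $6,190 + $1,590 = $60,440 (under)
At least one window exceeds $63,200.

Yes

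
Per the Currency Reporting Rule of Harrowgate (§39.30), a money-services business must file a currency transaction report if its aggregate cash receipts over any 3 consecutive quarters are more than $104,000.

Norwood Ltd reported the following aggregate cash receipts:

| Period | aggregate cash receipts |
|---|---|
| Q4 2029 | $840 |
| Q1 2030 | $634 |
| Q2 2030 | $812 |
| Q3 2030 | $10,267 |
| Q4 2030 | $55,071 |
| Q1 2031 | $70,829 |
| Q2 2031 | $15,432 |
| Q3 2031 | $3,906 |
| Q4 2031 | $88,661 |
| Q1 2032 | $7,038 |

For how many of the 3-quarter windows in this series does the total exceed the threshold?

3

Q4 2029–Q2 2030: $840 + $634 + $812 = $2,286 (under)
Q1 2030–Q3 2030: $634 + $812 + $10,267 = $11,713 (under)
Q2 2030–Q4 2030: $812 + $10,267 + $55,071 = $66,150 (under)
Q3 2030–Q1 2031: $10,267 + $55,071 + $70,829 = $136,167 (over)
Q4 2030–Q2 2031: $55,071 + $70,829 + $15,432 = $141,332 (over)
Q1 2031–Q3 2031: $70,829 + $15,432 + $3,906 = $90,167 (under)
Q2 2031–Q4 2031: $15,432 + $3,906 + $88,661 = $107,999 (over)
Q3 2031–Q1 2032: $3,906 + $88,661 + $7,038 = $99,605 (under)
3 windows exceed the threshold.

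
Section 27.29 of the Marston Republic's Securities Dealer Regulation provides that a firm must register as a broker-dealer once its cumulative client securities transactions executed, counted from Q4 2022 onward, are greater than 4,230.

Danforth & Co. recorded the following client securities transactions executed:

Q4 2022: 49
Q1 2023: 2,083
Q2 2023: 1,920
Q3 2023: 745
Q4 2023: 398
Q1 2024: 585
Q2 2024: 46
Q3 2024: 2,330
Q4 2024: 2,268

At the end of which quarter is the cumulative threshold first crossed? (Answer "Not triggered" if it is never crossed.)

Q3 2023

Through Q4 2022: 49
Through Q1 2023: 2,132
Through Q2 2023: 4,052
Through Q3 2023: 4,797 ← exceeds threshold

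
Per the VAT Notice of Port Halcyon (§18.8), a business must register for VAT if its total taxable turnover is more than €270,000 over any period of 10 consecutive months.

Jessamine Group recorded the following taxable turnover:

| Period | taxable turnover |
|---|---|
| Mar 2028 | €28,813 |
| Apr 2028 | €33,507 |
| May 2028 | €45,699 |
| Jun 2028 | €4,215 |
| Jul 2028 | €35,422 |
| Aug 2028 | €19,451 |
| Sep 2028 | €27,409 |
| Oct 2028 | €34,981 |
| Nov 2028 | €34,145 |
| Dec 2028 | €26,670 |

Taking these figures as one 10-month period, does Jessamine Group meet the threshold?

Yes

Total taxable turnover: €28,813 + €33,507 + €45,699 + €4,215 + €35,422 + €19,451 + €27,409 + €34,981 + €34,145 + €26,670 = €290,312.
€290,312 > €270,000, so the threshold is exceeded.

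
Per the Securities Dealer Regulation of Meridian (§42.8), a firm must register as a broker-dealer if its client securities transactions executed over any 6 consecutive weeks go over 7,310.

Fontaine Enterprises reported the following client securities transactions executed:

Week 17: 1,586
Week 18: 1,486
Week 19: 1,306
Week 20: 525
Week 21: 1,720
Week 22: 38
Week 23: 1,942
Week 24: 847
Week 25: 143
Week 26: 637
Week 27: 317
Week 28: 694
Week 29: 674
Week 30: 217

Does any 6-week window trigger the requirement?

No

Week 17–Week 22: 1,586 + 1,486 + 1,306 + 525 + 1,720 + 38 = 6,661 (under)
Week 18–Week 23: 1,486 + 1,306 + 525 + 1,720 + 38 + 1,942 = 7,017 (under)
Week 19–Week 24: 1,306 + 525 + 1,720 + 38 + 1,942 + 847 = 6,378 (under)
Week 20–Week 25: 525 + 1,720 + 38 + 1,942 + 847 + 143 = 5,215 (under)
Week 21–Week 26: 1,720 + 38 + 1,942 + 847 + 143 + 637 = 5,327 (under)
Week 22–Week 27: 38 + 1,942 + 847 + 143 + 637 + 317 = 3,924 (under)
Week 23–Week 28: 1,942 + 847 + 143 + 637 + 317 + 694 = 4,580 (under)
Week 24–Week 29: 847 + 143 + 637 + 317 + 694 + 674 = 3,312 (under)
Week 25–Week 30: 143 + 637 + 317 + 694 + 674 + 217 = 2,682 (under)
No window exceeds 7,310.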